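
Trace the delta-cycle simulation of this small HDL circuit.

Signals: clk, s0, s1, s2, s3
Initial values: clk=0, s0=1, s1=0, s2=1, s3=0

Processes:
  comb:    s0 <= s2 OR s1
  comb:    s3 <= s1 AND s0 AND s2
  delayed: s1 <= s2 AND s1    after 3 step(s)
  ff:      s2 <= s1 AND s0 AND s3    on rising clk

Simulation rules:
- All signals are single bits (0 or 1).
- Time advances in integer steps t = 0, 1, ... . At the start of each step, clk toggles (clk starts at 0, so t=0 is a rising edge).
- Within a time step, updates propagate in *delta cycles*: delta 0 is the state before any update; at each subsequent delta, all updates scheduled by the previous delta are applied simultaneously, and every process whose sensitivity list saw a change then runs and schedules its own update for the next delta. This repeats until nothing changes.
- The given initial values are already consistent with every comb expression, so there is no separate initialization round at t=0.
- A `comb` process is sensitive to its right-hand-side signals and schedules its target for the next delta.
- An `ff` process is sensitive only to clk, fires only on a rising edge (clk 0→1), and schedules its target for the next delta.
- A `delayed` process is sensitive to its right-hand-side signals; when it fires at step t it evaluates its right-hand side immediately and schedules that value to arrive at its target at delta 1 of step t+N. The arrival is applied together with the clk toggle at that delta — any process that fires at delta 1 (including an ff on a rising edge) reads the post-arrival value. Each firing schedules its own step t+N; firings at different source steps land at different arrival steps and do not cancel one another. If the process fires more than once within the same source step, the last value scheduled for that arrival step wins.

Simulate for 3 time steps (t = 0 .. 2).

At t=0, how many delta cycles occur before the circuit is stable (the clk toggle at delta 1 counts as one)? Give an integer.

3

[bits: clk,s0,s3,s1,s2]
t=0: Δ0=01001 Δ1=11001 Δ2=11000 Δ3=10000 | 3Δ
t=1: Δ0=10000 Δ1=00000 | 1Δ
t=2: Δ0=00000 Δ1=10000 | 1Δ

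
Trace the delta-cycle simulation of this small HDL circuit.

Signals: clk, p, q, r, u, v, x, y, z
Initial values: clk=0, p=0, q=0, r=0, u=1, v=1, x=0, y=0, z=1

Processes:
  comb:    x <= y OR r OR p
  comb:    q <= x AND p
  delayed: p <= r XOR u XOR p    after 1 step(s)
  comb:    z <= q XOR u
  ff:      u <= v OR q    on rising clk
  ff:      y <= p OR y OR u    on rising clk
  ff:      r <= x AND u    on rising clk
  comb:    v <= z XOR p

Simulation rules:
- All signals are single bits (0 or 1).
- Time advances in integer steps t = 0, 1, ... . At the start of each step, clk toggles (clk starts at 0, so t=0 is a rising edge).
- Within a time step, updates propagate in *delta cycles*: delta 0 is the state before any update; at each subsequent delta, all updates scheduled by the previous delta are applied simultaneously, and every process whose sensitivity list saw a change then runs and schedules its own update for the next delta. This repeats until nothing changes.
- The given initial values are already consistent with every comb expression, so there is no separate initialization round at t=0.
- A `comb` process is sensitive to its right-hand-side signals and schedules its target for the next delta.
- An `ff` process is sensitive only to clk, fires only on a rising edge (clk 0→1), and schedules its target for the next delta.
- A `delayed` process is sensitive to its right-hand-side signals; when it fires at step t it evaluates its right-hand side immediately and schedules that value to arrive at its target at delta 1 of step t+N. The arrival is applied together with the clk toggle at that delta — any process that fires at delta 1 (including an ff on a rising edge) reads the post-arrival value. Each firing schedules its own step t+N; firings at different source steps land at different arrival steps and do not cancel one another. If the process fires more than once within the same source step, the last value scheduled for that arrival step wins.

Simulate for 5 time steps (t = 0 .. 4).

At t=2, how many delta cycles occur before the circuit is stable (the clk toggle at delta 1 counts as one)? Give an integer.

2

t0.Δ0 q=0 v=1 y=0 z=1 p=0 clk=0 u=1 r=0 x=0
t0.Δ1 q=0 v=1 y=0 z=1 p=0 clk=1 u=1 r=0 x=0
t0.Δ2 q=0 v=1 y=1 z=1 p=0 clk=1 u=1 r=0 x=0
t0.Δ3 q=0 v=1 y=1 z=1 p=0 clk=1 u=1 r=0 x=1
t1.Δ0 q=0 v=1 y=1 z=1 p=0 clk=1 u=1 r=0 x=1
t1.Δ1 q=0 v=1 y=1 z=1 p=0 clk=0 u=1 r=0 x=1
t2.Δ0 q=0 v=1 y=1 z=1 p=0 clk=0 u=1 r=0 x=1
t2.Δ1 q=0 v=1 y=1 z=1 p=0 clk=1 u=1 r=0 x=1
t2.Δ2 q=0 v=1 y=1 z=1 p=0 clk=1 u=1 r=1 x=1
t3.Δ0 q=0 v=1 y=1 z=1 p=0 clk=1 u=1 r=1 x=1
t3.Δ1 q=0 v=1 y=1 z=1 p=0 clk=0 u=1 r=1 x=1
t4.Δ0 q=0 v=1 y=1 z=1 p=0 clk=0 u=1 r=1 x=1
t4.Δ1 q=0 v=1 y=1 z=1 p=0 clk=1 u=1 r=1 x=1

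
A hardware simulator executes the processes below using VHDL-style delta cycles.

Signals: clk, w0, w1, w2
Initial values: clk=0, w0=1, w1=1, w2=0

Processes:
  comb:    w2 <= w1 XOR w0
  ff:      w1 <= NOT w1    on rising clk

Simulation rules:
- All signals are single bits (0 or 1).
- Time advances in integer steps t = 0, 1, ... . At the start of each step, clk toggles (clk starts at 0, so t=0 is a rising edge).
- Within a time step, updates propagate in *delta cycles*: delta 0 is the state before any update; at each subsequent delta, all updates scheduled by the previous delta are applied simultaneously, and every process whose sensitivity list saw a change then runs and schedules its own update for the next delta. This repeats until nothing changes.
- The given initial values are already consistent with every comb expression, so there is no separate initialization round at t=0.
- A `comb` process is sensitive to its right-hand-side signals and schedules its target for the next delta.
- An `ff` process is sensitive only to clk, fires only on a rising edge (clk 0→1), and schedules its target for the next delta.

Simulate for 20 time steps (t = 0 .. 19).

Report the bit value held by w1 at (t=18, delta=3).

[bits: w1,w0,w2,clk]
t=0: Δ0=1100 Δ1=1101 Δ2=0101 Δ3=0111 | 3Δ
t=1: Δ0=0111 Δ1=0110 | 1Δ
t=2: Δ0=0110 Δ1=0111 Δ2=1111 Δ3=1101 | 3Δ
t=3: Δ0=1101 Δ1=1100 | 1Δ
t=4: Δ0=1100 Δ1=1101 Δ2=0101 Δ3=0111 | 3Δ
t=5: Δ0=0111 Δ1=0110 | 1Δ
t=6: Δ0=0110 Δ1=0111 Δ2=1111 Δ3=1101 | 3Δ
t=7: Δ0=1101 Δ1=1100 | 1Δ
t=8: Δ0=1100 Δ1=1101 Δ2=0101 Δ3=0111 | 3Δ
t=9: Δ0=0111 Δ1=0110 | 1Δ
t=10: Δ0=0110 Δ1=0111 Δ2=1111 Δ3=1101 | 3Δ
t=11: Δ0=1101 Δ1=1100 | 1Δ
t=12: Δ0=1100 Δ1=1101 Δ2=0101 Δ3=0111 | 3Δ
t=13: Δ0=0111 Δ1=0110 | 1Δ
t=14: Δ0=0110 Δ1=0111 Δ2=1111 Δ3=1101 | 3Δ
t=15: Δ0=1101 Δ1=1100 | 1Δ
t=16: Δ0=1100 Δ1=1101 Δ2=0101 Δ3=0111 | 3Δ
t=17: Δ0=0111 Δ1=0110 | 1Δ
t=18: Δ0=0110 Δ1=0111 Δ2=1111 Δ3=1101 | 3Δ
t=19: Δ0=1101 Δ1=1100 | 1Δ

1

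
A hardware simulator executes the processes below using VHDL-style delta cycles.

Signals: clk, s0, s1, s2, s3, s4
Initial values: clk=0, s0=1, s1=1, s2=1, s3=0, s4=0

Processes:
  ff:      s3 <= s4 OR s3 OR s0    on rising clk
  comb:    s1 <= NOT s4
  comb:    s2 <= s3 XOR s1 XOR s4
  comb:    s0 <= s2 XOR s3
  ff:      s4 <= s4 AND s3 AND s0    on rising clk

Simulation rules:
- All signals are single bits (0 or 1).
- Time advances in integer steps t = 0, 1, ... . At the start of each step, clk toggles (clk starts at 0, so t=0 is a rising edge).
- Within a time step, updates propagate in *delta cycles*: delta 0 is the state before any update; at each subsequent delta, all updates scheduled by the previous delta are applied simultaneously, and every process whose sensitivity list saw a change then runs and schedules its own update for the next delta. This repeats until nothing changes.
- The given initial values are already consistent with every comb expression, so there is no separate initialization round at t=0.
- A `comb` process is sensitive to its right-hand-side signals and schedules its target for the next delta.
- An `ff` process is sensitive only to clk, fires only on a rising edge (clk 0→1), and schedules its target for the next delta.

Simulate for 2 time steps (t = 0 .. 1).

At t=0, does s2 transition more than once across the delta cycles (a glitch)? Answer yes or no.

t=0 Δ0: s2=1 s4=0 s0=1 s1=1 s3=0 clk=0
  Δ1: clk:0→1
  Δ2: s3:0→1
  Δ3: s2:1→0, s0:1→0
  Δ4: s0:0→1
  (4Δ to stable)
t=1 Δ0: s2=0 s4=0 s0=1 s1=1 s3=1 clk=1
  Δ1: clk:1→0
  (1Δ to stable)

no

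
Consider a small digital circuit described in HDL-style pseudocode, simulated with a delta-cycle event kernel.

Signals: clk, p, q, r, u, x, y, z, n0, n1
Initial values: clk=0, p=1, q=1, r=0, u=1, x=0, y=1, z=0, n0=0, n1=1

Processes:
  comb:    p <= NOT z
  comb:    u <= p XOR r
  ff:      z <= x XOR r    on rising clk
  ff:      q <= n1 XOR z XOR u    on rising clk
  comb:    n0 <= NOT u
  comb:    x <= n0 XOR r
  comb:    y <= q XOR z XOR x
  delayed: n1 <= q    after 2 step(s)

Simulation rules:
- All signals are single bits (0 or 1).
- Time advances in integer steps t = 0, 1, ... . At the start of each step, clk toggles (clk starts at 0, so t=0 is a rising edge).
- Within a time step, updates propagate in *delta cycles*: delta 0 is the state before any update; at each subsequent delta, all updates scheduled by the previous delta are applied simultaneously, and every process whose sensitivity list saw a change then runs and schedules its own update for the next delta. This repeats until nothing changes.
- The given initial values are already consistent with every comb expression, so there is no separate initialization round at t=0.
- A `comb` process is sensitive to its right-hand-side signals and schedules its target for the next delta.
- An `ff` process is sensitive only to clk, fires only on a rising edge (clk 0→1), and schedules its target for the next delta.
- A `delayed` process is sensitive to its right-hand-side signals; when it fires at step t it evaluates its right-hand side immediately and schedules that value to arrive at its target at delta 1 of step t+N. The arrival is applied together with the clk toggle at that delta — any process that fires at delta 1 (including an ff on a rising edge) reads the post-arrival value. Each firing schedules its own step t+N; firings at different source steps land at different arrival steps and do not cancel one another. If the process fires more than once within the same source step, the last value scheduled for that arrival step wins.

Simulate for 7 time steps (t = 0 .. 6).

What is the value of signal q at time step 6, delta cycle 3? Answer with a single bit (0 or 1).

t=0 Δ0: x=0 n1=1 clk=0 u=1 q=1 p=1 y=1 r=0 z=0 n0=0
  Δ1: clk:0→1
  Δ2: q:1→0
  Δ3: y:1→0
  (3Δ to stable)
t=1 Δ0: x=0 n1=1 clk=1 u=1 q=0 p=1 y=0 r=0 z=0 n0=0
  Δ1: clk:1→0
  (1Δ to stable)
t=2 Δ0: x=0 n1=1 clk=0 u=1 q=0 p=1 y=0 r=0 z=0 n0=0
  Δ1: n1:1→0, clk:0→1
  Δ2: q:0→1
  Δ3: y:0→1
  (3Δ to stable)
t=3 Δ0: x=0 n1=0 clk=1 u=1 q=1 p=1 y=1 r=0 z=0 n0=0
  Δ1: clk:1→0
  (1Δ to stable)
t=4 Δ0: x=0 n1=0 clk=0 u=1 q=1 p=1 y=1 r=0 z=0 n0=0
  Δ1: n1:0→1, clk:0→1
  Δ2: q:1→0
  Δ3: y:1→0
  (3Δ to stable)
t=5 Δ0: x=0 n1=1 clk=1 u=1 q=0 p=1 y=0 r=0 z=0 n0=0
  Δ1: clk:1→0
  (1Δ to stable)
t=6 Δ0: x=0 n1=1 clk=0 u=1 q=0 p=1 y=0 r=0 z=0 n0=0
  Δ1: n1:1→0, clk:0→1
  Δ2: q:0→1
  Δ3: y:0→1
  (3Δ to stable)

1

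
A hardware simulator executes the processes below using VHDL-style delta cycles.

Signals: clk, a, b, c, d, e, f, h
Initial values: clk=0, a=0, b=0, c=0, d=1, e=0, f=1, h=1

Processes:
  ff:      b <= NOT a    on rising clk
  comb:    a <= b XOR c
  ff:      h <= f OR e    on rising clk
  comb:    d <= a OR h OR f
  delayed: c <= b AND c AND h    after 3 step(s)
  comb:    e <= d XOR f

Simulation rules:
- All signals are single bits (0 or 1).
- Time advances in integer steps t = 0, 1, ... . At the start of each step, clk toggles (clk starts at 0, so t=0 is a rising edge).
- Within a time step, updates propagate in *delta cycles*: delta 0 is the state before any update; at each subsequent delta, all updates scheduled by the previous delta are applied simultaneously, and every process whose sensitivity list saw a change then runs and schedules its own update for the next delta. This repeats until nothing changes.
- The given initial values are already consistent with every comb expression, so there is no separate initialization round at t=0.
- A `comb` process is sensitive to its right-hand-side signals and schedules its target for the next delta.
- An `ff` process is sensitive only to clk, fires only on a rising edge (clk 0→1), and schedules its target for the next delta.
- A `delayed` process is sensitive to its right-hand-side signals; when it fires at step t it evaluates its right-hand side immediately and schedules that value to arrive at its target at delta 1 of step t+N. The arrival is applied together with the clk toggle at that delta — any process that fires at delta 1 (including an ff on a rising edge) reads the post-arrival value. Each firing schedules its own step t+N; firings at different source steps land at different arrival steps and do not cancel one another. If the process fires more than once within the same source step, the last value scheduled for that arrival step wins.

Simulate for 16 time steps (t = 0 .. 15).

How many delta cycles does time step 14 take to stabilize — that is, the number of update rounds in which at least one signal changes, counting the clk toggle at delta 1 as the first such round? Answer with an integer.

t0.Δ0 clk=0 d=1 a=0 b=0 h=1 f=1 c=0 e=0
t0.Δ1 clk=1 d=1 a=0 b=0 h=1 f=1 c=0 e=0
t0.Δ2 clk=1 d=1 a=0 b=1 h=1 f=1 c=0 e=0
t0.Δ3 clk=1 d=1 a=1 b=1 h=1 f=1 c=0 e=0
t1.Δ0 clk=1 d=1 a=1 b=1 h=1 f=1 c=0 e=0
t1.Δ1 clk=0 d=1 a=1 b=1 h=1 f=1 c=0 e=0
t2.Δ0 clk=0 d=1 a=1 b=1 h=1 f=1 c=0 e=0
t2.Δ1 clk=1 d=1 a=1 b=1 h=1 f=1 c=0 e=0
t2.Δ2 clk=1 d=1 a=1 b=0 h=1 f=1 c=0 e=0
t2.Δ3 clk=1 d=1 a=0 b=0 h=1 f=1 c=0 e=0
t3.Δ0 clk=1 d=1 a=0 b=0 h=1 f=1 c=0 e=0
t3.Δ1 clk=0 d=1 a=0 b=0 h=1 f=1 c=0 e=0
t4.Δ0 clk=0 d=1 a=0 b=0 h=1 f=1 c=0 e=0
t4.Δ1 clk=1 d=1 a=0 b=0 h=1 f=1 c=0 e=0
t4.Δ2 clk=1 d=1 a=0 b=1 h=1 f=1 c=0 e=0
t4.Δ3 clk=1 d=1 a=1 b=1 h=1 f=1 c=0 e=0
t5.Δ0 clk=1 d=1 a=1 b=1 h=1 f=1 c=0 e=0
t5.Δ1 clk=0 d=1 a=1 b=1 h=1 f=1 c=0 e=0
t6.Δ0 clk=0 d=1 a=1 b=1 h=1 f=1 c=0 e=0
t6.Δ1 clk=1 d=1 a=1 b=1 h=1 f=1 c=0 e=0
t6.Δ2 clk=1 d=1 a=1 b=0 h=1 f=1 c=0 e=0
t6.Δ3 clk=1 d=1 a=0 b=0 h=1 f=1 c=0 e=0
t7.Δ0 clk=1 d=1 a=0 b=0 h=1 f=1 c=0 e=0
t7.Δ1 clk=0 d=1 a=0 b=0 h=1 f=1 c=0 e=0
t8.Δ0 clk=0 d=1 a=0 b=0 h=1 f=1 c=0 e=0
t8.Δ1 clk=1 d=1 a=0 b=0 h=1 f=1 c=0 e=0
t8.Δ2 clk=1 d=1 a=0 b=1 h=1 f=1 c=0 e=0
t8.Δ3 clk=1 d=1 a=1 b=1 h=1 f=1 c=0 e=0
t9.Δ0 clk=1 d=1 a=1 b=1 h=1 f=1 c=0 e=0
t9.Δ1 clk=0 d=1 a=1 b=1 h=1 f=1 c=0 e=0
t10.Δ0 clk=0 d=1 a=1 b=1 h=1 f=1 c=0 e=0
t10.Δ1 clk=1 d=1 a=1 b=1 h=1 f=1 c=0 e=0
t10.Δ2 clk=1 d=1 a=1 b=0 h=1 f=1 c=0 e=0
t10.Δ3 clk=1 d=1 a=0 b=0 h=1 f=1 c=0 e=0
t11.Δ0 clk=1 d=1 a=0 b=0 h=1 f=1 c=0 e=0
t11.Δ1 clk=0 d=1 a=0 b=0 h=1 f=1 c=0 e=0
t12.Δ0 clk=0 d=1 a=0 b=0 h=1 f=1 c=0 e=0
t12.Δ1 clk=1 d=1 a=0 b=0 h=1 f=1 c=0 e=0
t12.Δ2 clk=1 d=1 a=0 b=1 h=1 f=1 c=0 e=0
t12.Δ3 clk=1 d=1 a=1 b=1 h=1 f=1 c=0 e=0
t13.Δ0 clk=1 d=1 a=1 b=1 h=1 f=1 c=0 e=0
t13.Δ1 clk=0 d=1 a=1 b=1 h=1 f=1 c=0 e=0
t14.Δ0 clk=0 d=1 a=1 b=1 h=1 f=1 c=0 e=0
t14.Δ1 clk=1 d=1 a=1 b=1 h=1 f=1 c=0 e=0
t14.Δ2 clk=1 d=1 a=1 b=0 h=1 f=1 c=0 e=0
t14.Δ3 clk=1 d=1 a=0 b=0 h=1 f=1 c=0 e=0
t15.Δ0 clk=1 d=1 a=0 b=0 h=1 f=1 c=0 e=0
t15.Δ1 clk=0 d=1 a=0 b=0 h=1 f=1 c=0 e=0

3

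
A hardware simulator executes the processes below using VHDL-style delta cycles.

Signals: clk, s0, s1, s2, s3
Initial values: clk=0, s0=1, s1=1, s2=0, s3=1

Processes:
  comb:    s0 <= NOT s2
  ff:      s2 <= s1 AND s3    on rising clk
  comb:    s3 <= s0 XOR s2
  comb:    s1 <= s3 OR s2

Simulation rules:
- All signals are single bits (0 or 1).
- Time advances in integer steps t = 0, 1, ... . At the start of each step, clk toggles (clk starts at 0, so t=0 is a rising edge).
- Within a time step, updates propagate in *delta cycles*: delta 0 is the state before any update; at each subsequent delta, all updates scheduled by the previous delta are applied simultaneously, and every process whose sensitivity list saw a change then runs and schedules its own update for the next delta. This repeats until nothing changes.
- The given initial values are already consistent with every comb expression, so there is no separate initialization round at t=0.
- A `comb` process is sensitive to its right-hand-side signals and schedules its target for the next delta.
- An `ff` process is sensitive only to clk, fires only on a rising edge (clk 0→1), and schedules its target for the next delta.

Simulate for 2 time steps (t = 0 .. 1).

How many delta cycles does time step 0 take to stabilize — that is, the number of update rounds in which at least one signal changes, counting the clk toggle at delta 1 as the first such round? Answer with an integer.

t0.Δ0 s2=0 s1=1 clk=0 s0=1 s3=1
t0.Δ1 s2=0 s1=1 clk=1 s0=1 s3=1
t0.Δ2 s2=1 s1=1 clk=1 s0=1 s3=1
t0.Δ3 s2=1 s1=1 clk=1 s0=0 s3=0
t0.Δ4 s2=1 s1=1 clk=1 s0=0 s3=1
t1.Δ0 s2=1 s1=1 clk=1 s0=0 s3=1
t1.Δ1 s2=1 s1=1 clk=0 s0=0 s3=1

4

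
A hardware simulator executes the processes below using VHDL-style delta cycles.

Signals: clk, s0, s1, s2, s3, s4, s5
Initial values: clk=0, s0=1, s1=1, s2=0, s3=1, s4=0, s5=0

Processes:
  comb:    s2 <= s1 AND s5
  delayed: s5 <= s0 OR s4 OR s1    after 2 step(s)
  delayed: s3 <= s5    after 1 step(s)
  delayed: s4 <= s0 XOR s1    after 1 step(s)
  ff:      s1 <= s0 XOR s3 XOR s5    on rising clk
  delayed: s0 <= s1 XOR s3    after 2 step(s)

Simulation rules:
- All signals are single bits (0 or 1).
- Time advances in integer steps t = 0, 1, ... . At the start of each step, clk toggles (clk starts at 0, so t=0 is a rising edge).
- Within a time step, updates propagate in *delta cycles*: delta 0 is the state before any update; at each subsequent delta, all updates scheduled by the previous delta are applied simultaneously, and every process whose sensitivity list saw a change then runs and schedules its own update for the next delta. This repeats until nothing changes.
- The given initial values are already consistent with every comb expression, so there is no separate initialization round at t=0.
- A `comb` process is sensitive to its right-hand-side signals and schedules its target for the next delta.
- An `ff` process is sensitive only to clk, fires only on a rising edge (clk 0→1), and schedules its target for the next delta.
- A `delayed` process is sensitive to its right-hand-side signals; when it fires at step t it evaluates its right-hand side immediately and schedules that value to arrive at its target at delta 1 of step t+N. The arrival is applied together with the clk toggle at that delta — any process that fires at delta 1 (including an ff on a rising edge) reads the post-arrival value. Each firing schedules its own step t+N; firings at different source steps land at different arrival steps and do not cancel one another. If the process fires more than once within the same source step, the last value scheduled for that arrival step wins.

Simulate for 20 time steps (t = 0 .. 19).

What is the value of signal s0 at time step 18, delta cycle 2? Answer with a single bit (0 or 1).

1

t0.Δ0 s5=0 s4=0 s1=1 s2=0 s3=1 s0=1 clk=0
t0.Δ1 s5=0 s4=0 s1=1 s2=0 s3=1 s0=1 clk=1
t0.Δ2 s5=0 s4=0 s1=0 s2=0 s3=1 s0=1 clk=1
t1.Δ0 s5=0 s4=0 s1=0 s2=0 s3=1 s0=1 clk=1
t1.Δ1 s5=0 s4=1 s1=0 s2=0 s3=1 s0=1 clk=0
t2.Δ0 s5=0 s4=1 s1=0 s2=0 s3=1 s0=1 clk=0
t2.Δ1 s5=1 s4=1 s1=0 s2=0 s3=1 s0=1 clk=1
t2.Δ2 s5=1 s4=1 s1=1 s2=0 s3=1 s0=1 clk=1
t2.Δ3 s5=1 s4=1 s1=1 s2=1 s3=1 s0=1 clk=1
t3.Δ0 s5=1 s4=1 s1=1 s2=1 s3=1 s0=1 clk=1
t3.Δ1 s5=1 s4=0 s1=1 s2=1 s3=1 s0=1 clk=0
t4.Δ0 s5=1 s4=0 s1=1 s2=1 s3=1 s0=1 clk=0
t4.Δ1 s5=1 s4=0 s1=1 s2=1 s3=1 s0=0 clk=1
t4.Δ2 s5=1 s4=0 s1=0 s2=1 s3=1 s0=0 clk=1
t4.Δ3 s5=1 s4=0 s1=0 s2=0 s3=1 s0=0 clk=1
t5.Δ0 s5=1 s4=0 s1=0 s2=0 s3=1 s0=0 clk=1
t5.Δ1 s5=1 s4=0 s1=0 s2=0 s3=1 s0=0 clk=0
t6.Δ0 s5=1 s4=0 s1=0 s2=0 s3=1 s0=0 clk=0
t6.Δ1 s5=0 s4=0 s1=0 s2=0 s3=1 s0=1 clk=1
t7.Δ0 s5=0 s4=0 s1=0 s2=0 s3=1 s0=1 clk=1
t7.Δ1 s5=0 s4=1 s1=0 s2=0 s3=0 s0=1 clk=0
t8.Δ0 s5=0 s4=1 s1=0 s2=0 s3=0 s0=1 clk=0
t8.Δ1 s5=1 s4=1 s1=0 s2=0 s3=0 s0=1 clk=1
t9.Δ0 s5=1 s4=1 s1=0 s2=0 s3=0 s0=1 clk=1
t9.Δ1 s5=1 s4=1 s1=0 s2=0 s3=1 s0=0 clk=0
t10.Δ0 s5=1 s4=1 s1=0 s2=0 s3=1 s0=0 clk=0
t10.Δ1 s5=1 s4=0 s1=0 s2=0 s3=1 s0=0 clk=1
t11.Δ0 s5=1 s4=0 s1=0 s2=0 s3=1 s0=0 clk=1
t11.Δ1 s5=1 s4=0 s1=0 s2=0 s3=1 s0=1 clk=0
t12.Δ0 s5=1 s4=0 s1=0 s2=0 s3=1 s0=1 clk=0
t12.Δ1 s5=0 s4=1 s1=0 s2=0 s3=1 s0=1 clk=1
t13.Δ0 s5=0 s4=1 s1=0 s2=0 s3=1 s0=1 clk=1
t13.Δ1 s5=1 s4=1 s1=0 s2=0 s3=0 s0=1 clk=0
t14.Δ0 s5=1 s4=1 s1=0 s2=0 s3=0 s0=1 clk=0
t14.Δ1 s5=1 s4=1 s1=0 s2=0 s3=1 s0=1 clk=1
t14.Δ2 s5=1 s4=1 s1=1 s2=0 s3=1 s0=1 clk=1
t14.Δ3 s5=1 s4=1 s1=1 s2=1 s3=1 s0=1 clk=1
t15.Δ0 s5=1 s4=1 s1=1 s2=1 s3=1 s0=1 clk=1
t15.Δ1 s5=1 s4=0 s1=1 s2=1 s3=1 s0=0 clk=0
t16.Δ0 s5=1 s4=0 s1=1 s2=1 s3=1 s0=0 clk=0
t16.Δ1 s5=1 s4=1 s1=1 s2=1 s3=1 s0=0 clk=1
t16.Δ2 s5=1 s4=1 s1=0 s2=1 s3=1 s0=0 clk=1
t16.Δ3 s5=1 s4=1 s1=0 s2=0 s3=1 s0=0 clk=1
t17.Δ0 s5=1 s4=1 s1=0 s2=0 s3=1 s0=0 clk=1
t17.Δ1 s5=1 s4=0 s1=0 s2=0 s3=1 s0=0 clk=0
t18.Δ0 s5=1 s4=0 s1=0 s2=0 s3=1 s0=0 clk=0
t18.Δ1 s5=1 s4=0 s1=0 s2=0 s3=1 s0=1 clk=1
t18.Δ2 s5=1 s4=0 s1=1 s2=0 s3=1 s0=1 clk=1
t18.Δ3 s5=1 s4=0 s1=1 s2=1 s3=1 s0=1 clk=1
t19.Δ0 s5=1 s4=0 s1=1 s2=1 s3=1 s0=1 clk=1
t19.Δ1 s5=0 s4=0 s1=1 s2=1 s3=1 s0=1 clk=0
t19.Δ2 s5=0 s4=0 s1=1 s2=0 s3=1 s0=1 clk=0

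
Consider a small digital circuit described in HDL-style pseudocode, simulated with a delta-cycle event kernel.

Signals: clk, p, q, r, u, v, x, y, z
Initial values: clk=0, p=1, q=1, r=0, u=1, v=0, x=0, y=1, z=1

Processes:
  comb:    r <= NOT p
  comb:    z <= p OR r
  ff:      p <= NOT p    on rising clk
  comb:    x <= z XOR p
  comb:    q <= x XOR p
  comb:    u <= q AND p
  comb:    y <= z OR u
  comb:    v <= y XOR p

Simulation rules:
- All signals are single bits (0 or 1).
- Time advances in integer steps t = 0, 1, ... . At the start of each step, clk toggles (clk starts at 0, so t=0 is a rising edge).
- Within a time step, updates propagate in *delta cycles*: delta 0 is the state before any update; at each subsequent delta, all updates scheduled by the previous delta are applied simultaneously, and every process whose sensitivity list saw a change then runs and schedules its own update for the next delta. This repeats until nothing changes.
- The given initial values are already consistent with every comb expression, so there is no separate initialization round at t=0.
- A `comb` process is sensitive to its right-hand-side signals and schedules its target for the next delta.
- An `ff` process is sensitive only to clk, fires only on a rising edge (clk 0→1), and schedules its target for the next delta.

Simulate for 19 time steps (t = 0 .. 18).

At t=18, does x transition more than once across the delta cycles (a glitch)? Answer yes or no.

no

[bits: x,y,p,v,z,clk,r,q,u]
t=0: Δ0=011010011 Δ1=011011011 Δ2=010011011 Δ3=110101100 Δ4=000111110 Δ5=110011100 Δ6=110111110 | 6Δ
t=1: Δ0=110111110 Δ1=110110110 | 1Δ
t=2: Δ0=110110110 Δ1=110111110 Δ2=111111110 Δ3=011011001 Δ4=011011010 Δ5=011011011 | 5Δ
t=3: Δ0=011011011 Δ1=011010011 | 1Δ
t=4: Δ0=011010011 Δ1=011011011 Δ2=010011011 Δ3=110101100 Δ4=000111110 Δ5=110011100 Δ6=110111110 | 6Δ
t=5: Δ0=110111110 Δ1=110110110 | 1Δ
t=6: Δ0=110110110 Δ1=110111110 Δ2=111111110 Δ3=011011001 Δ4=011011010 Δ5=011011011 | 5Δ
t=7: Δ0=011011011 Δ1=011010011 | 1Δ
t=8: Δ0=011010011 Δ1=011011011 Δ2=010011011 Δ3=110101100 Δ4=000111110 Δ5=110011100 Δ6=110111110 | 6Δ
t=9: Δ0=110111110 Δ1=110110110 | 1Δ
t=10: Δ0=110110110 Δ1=110111110 Δ2=111111110 Δ3=011011001 Δ4=011011010 Δ5=011011011 | 5Δ
t=11: Δ0=011011011 Δ1=011010011 | 1Δ
t=12: Δ0=011010011 Δ1=011011011 Δ2=010011011 Δ3=110101100 Δ4=000111110 Δ5=110011100 Δ6=110111110 | 6Δ
t=13: Δ0=110111110 Δ1=110110110 | 1Δ
t=14: Δ0=110110110 Δ1=110111110 Δ2=111111110 Δ3=011011001 Δ4=011011010 Δ5=011011011 | 5Δ
t=15: Δ0=011011011 Δ1=011010011 | 1Δ
t=16: Δ0=011010011 Δ1=011011011 Δ2=010011011 Δ3=110101100 Δ4=000111110 Δ5=110011100 Δ6=110111110 | 6Δ
t=17: Δ0=110111110 Δ1=110110110 | 1Δ
t=18: Δ0=110110110 Δ1=110111110 Δ2=111111110 Δ3=011011001 Δ4=011011010 Δ5=011011011 | 5Δ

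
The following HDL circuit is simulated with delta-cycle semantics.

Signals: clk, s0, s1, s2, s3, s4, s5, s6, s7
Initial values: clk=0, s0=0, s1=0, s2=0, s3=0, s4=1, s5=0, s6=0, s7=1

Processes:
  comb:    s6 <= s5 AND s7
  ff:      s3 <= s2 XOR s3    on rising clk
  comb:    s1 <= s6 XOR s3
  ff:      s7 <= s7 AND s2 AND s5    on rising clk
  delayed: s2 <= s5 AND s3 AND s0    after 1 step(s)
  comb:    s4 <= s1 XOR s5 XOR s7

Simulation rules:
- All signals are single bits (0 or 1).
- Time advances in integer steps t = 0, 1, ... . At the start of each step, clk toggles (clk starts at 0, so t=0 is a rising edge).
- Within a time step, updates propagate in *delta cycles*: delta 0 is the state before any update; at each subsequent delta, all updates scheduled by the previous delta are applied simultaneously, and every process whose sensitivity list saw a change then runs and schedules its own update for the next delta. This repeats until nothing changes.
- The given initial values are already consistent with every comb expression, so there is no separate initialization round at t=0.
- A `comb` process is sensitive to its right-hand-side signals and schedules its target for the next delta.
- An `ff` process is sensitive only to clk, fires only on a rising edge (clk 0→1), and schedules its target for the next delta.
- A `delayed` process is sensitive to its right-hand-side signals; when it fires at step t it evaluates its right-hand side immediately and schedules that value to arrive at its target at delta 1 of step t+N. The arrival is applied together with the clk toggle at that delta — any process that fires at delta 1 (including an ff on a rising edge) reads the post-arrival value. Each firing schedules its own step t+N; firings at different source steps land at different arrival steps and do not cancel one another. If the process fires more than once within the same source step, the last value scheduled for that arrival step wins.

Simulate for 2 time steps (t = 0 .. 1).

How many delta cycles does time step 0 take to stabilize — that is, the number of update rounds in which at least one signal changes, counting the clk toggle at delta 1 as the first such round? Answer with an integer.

3

t=0 Δ0: s5=0 s0=0 s6=0 s3=0 s2=0 s4=1 clk=0 s7=1 s1=0
  Δ1: clk:0→1
  Δ2: s7:1→0
  Δ3: s4:1→0
  (3Δ to stable)
t=1 Δ0: s5=0 s0=0 s6=0 s3=0 s2=0 s4=0 clk=1 s7=0 s1=0
  Δ1: clk:1→0
  (1Δ to stable)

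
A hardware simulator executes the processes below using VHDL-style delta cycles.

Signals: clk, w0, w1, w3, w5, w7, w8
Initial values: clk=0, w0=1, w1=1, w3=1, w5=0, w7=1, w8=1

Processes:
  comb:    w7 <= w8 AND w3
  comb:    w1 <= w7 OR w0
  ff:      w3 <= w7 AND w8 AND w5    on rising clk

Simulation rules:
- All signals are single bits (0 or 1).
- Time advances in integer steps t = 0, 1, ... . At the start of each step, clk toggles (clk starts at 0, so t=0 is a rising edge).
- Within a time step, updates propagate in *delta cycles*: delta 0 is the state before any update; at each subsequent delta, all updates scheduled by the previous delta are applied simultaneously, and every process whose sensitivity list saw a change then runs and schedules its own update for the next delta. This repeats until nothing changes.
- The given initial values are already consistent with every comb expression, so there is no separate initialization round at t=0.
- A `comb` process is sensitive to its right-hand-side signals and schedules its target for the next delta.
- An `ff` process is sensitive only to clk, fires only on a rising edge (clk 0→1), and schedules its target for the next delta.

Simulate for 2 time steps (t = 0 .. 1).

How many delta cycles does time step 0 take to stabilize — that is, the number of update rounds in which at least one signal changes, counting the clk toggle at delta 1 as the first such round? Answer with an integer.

3

t0.Δ0 w3=1 w0=1 w1=1 w8=1 w5=0 clk=0 w7=1
t0.Δ1 w3=1 w0=1 w1=1 w8=1 w5=0 clk=1 w7=1
t0.Δ2 w3=0 w0=1 w1=1 w8=1 w5=0 clk=1 w7=1
t0.Δ3 w3=0 w0=1 w1=1 w8=1 w5=0 clk=1 w7=0
t1.Δ0 w3=0 w0=1 w1=1 w8=1 w5=0 clk=1 w7=0
t1.Δ1 w3=0 w0=1 w1=1 w8=1 w5=0 clk=0 w7=0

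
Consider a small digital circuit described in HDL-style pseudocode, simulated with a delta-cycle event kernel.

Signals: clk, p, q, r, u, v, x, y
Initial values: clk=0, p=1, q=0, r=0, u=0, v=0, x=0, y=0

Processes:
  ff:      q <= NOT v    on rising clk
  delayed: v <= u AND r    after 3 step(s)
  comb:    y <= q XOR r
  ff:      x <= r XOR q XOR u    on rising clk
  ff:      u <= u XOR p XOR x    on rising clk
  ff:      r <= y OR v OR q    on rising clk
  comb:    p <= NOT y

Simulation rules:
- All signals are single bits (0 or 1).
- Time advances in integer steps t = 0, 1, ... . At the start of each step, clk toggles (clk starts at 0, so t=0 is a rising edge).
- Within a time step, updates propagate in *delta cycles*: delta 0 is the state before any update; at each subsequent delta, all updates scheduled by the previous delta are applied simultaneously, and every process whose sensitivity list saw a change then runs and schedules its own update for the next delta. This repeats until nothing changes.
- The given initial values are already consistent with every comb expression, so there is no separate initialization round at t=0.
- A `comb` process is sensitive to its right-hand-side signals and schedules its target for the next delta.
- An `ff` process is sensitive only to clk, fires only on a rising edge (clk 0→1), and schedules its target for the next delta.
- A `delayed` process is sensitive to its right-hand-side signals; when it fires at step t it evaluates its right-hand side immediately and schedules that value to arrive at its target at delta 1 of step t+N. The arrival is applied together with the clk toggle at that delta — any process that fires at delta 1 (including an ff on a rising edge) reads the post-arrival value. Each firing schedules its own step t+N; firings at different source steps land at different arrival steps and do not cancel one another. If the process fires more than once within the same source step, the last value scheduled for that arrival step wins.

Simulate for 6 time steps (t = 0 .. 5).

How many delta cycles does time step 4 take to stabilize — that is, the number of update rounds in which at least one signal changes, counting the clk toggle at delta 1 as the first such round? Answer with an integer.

[bits: v,clk,x,u,q,p,r,y]
t=0: Δ0=00000100 Δ1=01000100 Δ2=01011100 Δ3=01011101 Δ4=01011001 | 4Δ
t=1: Δ0=01011001 Δ1=00011001 | 1Δ
t=2: Δ0=00011001 Δ1=01011001 Δ2=01011011 Δ3=01011010 Δ4=01011110 | 4Δ
t=3: Δ0=01011110 Δ1=00011110 | 1Δ
t=4: Δ0=00011110 Δ1=01011110 Δ2=01101110 | 2Δ
t=5: Δ0=01101110 Δ1=10101110 | 1Δ

2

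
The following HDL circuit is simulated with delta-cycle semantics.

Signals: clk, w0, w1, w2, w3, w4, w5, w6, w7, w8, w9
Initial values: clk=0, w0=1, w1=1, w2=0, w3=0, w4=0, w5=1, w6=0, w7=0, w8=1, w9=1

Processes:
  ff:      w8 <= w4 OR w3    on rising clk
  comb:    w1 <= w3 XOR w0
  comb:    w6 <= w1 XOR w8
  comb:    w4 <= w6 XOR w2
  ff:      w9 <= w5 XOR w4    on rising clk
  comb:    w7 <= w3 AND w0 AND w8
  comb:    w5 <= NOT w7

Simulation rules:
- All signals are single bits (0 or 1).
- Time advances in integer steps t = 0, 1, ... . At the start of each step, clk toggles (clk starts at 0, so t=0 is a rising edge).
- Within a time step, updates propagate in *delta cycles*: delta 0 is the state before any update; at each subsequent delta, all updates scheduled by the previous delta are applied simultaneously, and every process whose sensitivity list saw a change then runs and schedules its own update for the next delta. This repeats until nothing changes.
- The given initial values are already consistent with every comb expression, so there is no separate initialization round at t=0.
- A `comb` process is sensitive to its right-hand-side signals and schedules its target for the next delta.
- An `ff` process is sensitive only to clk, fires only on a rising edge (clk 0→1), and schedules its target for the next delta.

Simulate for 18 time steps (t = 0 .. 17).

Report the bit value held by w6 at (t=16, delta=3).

1

t0.Δ0 w0=1 w9=1 w3=0 w2=0 w8=1 w5=1 w7=0 w6=0 w4=0 w1=1 clk=0
t0.Δ1 w0=1 w9=1 w3=0 w2=0 w8=1 w5=1 w7=0 w6=0 w4=0 w1=1 clk=1
t0.Δ2 w0=1 w9=1 w3=0 w2=0 w8=0 w5=1 w7=0 w6=0 w4=0 w1=1 clk=1
t0.Δ3 w0=1 w9=1 w3=0 w2=0 w8=0 w5=1 w7=0 w6=1 w4=0 w1=1 clk=1
t0.Δ4 w0=1 w9=1 w3=0 w2=0 w8=0 w5=1 w7=0 w6=1 w4=1 w1=1 clk=1
t1.Δ0 w0=1 w9=1 w3=0 w2=0 w8=0 w5=1 w7=0 w6=1 w4=1 w1=1 clk=1
t1.Δ1 w0=1 w9=1 w3=0 w2=0 w8=0 w5=1 w7=0 w6=1 w4=1 w1=1 clk=0
t2.Δ0 w0=1 w9=1 w3=0 w2=0 w8=0 w5=1 w7=0 w6=1 w4=1 w1=1 clk=0
t2.Δ1 w0=1 w9=1 w3=0 w2=0 w8=0 w5=1 w7=0 w6=1 w4=1 w1=1 clk=1
t2.Δ2 w0=1 w9=0 w3=0 w2=0 w8=1 w5=1 w7=0 w6=1 w4=1 w1=1 clk=1
t2.Δ3 w0=1 w9=0 w3=0 w2=0 w8=1 w5=1 w7=0 w6=0 w4=1 w1=1 clk=1
t2.Δ4 w0=1 w9=0 w3=0 w2=0 w8=1 w5=1 w7=0 w6=0 w4=0 w1=1 clk=1
t3.Δ0 w0=1 w9=0 w3=0 w2=0 w8=1 w5=1 w7=0 w6=0 w4=0 w1=1 clk=1
t3.Δ1 w0=1 w9=0 w3=0 w2=0 w8=1 w5=1 w7=0 w6=0 w4=0 w1=1 clk=0
t4.Δ0 w0=1 w9=0 w3=0 w2=0 w8=1 w5=1 w7=0 w6=0 w4=0 w1=1 clk=0
t4.Δ1 w0=1 w9=0 w3=0 w2=0 w8=1 w5=1 w7=0 w6=0 w4=0 w1=1 clk=1
t4.Δ2 w0=1 w9=1 w3=0 w2=0 w8=0 w5=1 w7=0 w6=0 w4=0 w1=1 clk=1
t4.Δ3 w0=1 w9=1 w3=0 w2=0 w8=0 w5=1 w7=0 w6=1 w4=0 w1=1 clk=1
t4.Δ4 w0=1 w9=1 w3=0 w2=0 w8=0 w5=1 w7=0 w6=1 w4=1 w1=1 clk=1
t5.Δ0 w0=1 w9=1 w3=0 w2=0 w8=0 w5=1 w7=0 w6=1 w4=1 w1=1 clk=1
t5.Δ1 w0=1 w9=1 w3=0 w2=0 w8=0 w5=1 w7=0 w6=1 w4=1 w1=1 clk=0
t6.Δ0 w0=1 w9=1 w3=0 w2=0 w8=0 w5=1 w7=0 w6=1 w4=1 w1=1 clk=0
t6.Δ1 w0=1 w9=1 w3=0 w2=0 w8=0 w5=1 w7=0 w6=1 w4=1 w1=1 clk=1
t6.Δ2 w0=1 w9=0 w3=0 w2=0 w8=1 w5=1 w7=0 w6=1 w4=1 w1=1 clk=1
t6.Δ3 w0=1 w9=0 w3=0 w2=0 w8=1 w5=1 w7=0 w6=0 w4=1 w1=1 clk=1
t6.Δ4 w0=1 w9=0 w3=0 w2=0 w8=1 w5=1 w7=0 w6=0 w4=0 w1=1 clk=1
t7.Δ0 w0=1 w9=0 w3=0 w2=0 w8=1 w5=1 w7=0 w6=0 w4=0 w1=1 clk=1
t7.Δ1 w0=1 w9=0 w3=0 w2=0 w8=1 w5=1 w7=0 w6=0 w4=0 w1=1 clk=0
t8.Δ0 w0=1 w9=0 w3=0 w2=0 w8=1 w5=1 w7=0 w6=0 w4=0 w1=1 clk=0
t8.Δ1 w0=1 w9=0 w3=0 w2=0 w8=1 w5=1 w7=0 w6=0 w4=0 w1=1 clk=1
t8.Δ2 w0=1 w9=1 w3=0 w2=0 w8=0 w5=1 w7=0 w6=0 w4=0 w1=1 clk=1
t8.Δ3 w0=1 w9=1 w3=0 w2=0 w8=0 w5=1 w7=0 w6=1 w4=0 w1=1 clk=1
t8.Δ4 w0=1 w9=1 w3=0 w2=0 w8=0 w5=1 w7=0 w6=1 w4=1 w1=1 clk=1
t9.Δ0 w0=1 w9=1 w3=0 w2=0 w8=0 w5=1 w7=0 w6=1 w4=1 w1=1 clk=1
t9.Δ1 w0=1 w9=1 w3=0 w2=0 w8=0 w5=1 w7=0 w6=1 w4=1 w1=1 clk=0
t10.Δ0 w0=1 w9=1 w3=0 w2=0 w8=0 w5=1 w7=0 w6=1 w4=1 w1=1 clk=0
t10.Δ1 w0=1 w9=1 w3=0 w2=0 w8=0 w5=1 w7=0 w6=1 w4=1 w1=1 clk=1
t10.Δ2 w0=1 w9=0 w3=0 w2=0 w8=1 w5=1 w7=0 w6=1 w4=1 w1=1 clk=1
t10.Δ3 w0=1 w9=0 w3=0 w2=0 w8=1 w5=1 w7=0 w6=0 w4=1 w1=1 clk=1
t10.Δ4 w0=1 w9=0 w3=0 w2=0 w8=1 w5=1 w7=0 w6=0 w4=0 w1=1 clk=1
t11.Δ0 w0=1 w9=0 w3=0 w2=0 w8=1 w5=1 w7=0 w6=0 w4=0 w1=1 clk=1
t11.Δ1 w0=1 w9=0 w3=0 w2=0 w8=1 w5=1 w7=0 w6=0 w4=0 w1=1 clk=0
t12.Δ0 w0=1 w9=0 w3=0 w2=0 w8=1 w5=1 w7=0 w6=0 w4=0 w1=1 clk=0
t12.Δ1 w0=1 w9=0 w3=0 w2=0 w8=1 w5=1 w7=0 w6=0 w4=0 w1=1 clk=1
t12.Δ2 w0=1 w9=1 w3=0 w2=0 w8=0 w5=1 w7=0 w6=0 w4=0 w1=1 clk=1
t12.Δ3 w0=1 w9=1 w3=0 w2=0 w8=0 w5=1 w7=0 w6=1 w4=0 w1=1 clk=1
t12.Δ4 w0=1 w9=1 w3=0 w2=0 w8=0 w5=1 w7=0 w6=1 w4=1 w1=1 clk=1
t13.Δ0 w0=1 w9=1 w3=0 w2=0 w8=0 w5=1 w7=0 w6=1 w4=1 w1=1 clk=1
t13.Δ1 w0=1 w9=1 w3=0 w2=0 w8=0 w5=1 w7=0 w6=1 w4=1 w1=1 clk=0
t14.Δ0 w0=1 w9=1 w3=0 w2=0 w8=0 w5=1 w7=0 w6=1 w4=1 w1=1 clk=0
t14.Δ1 w0=1 w9=1 w3=0 w2=0 w8=0 w5=1 w7=0 w6=1 w4=1 w1=1 clk=1
t14.Δ2 w0=1 w9=0 w3=0 w2=0 w8=1 w5=1 w7=0 w6=1 w4=1 w1=1 clk=1
t14.Δ3 w0=1 w9=0 w3=0 w2=0 w8=1 w5=1 w7=0 w6=0 w4=1 w1=1 clk=1
t14.Δ4 w0=1 w9=0 w3=0 w2=0 w8=1 w5=1 w7=0 w6=0 w4=0 w1=1 clk=1
t15.Δ0 w0=1 w9=0 w3=0 w2=0 w8=1 w5=1 w7=0 w6=0 w4=0 w1=1 clk=1
t15.Δ1 w0=1 w9=0 w3=0 w2=0 w8=1 w5=1 w7=0 w6=0 w4=0 w1=1 clk=0
t16.Δ0 w0=1 w9=0 w3=0 w2=0 w8=1 w5=1 w7=0 w6=0 w4=0 w1=1 clk=0
t16.Δ1 w0=1 w9=0 w3=0 w2=0 w8=1 w5=1 w7=0 w6=0 w4=0 w1=1 clk=1
t16.Δ2 w0=1 w9=1 w3=0 w2=0 w8=0 w5=1 w7=0 w6=0 w4=0 w1=1 clk=1
t16.Δ3 w0=1 w9=1 w3=0 w2=0 w8=0 w5=1 w7=0 w6=1 w4=0 w1=1 clk=1
t16.Δ4 w0=1 w9=1 w3=0 w2=0 w8=0 w5=1 w7=0 w6=1 w4=1 w1=1 clk=1
t17.Δ0 w0=1 w9=1 w3=0 w2=0 w8=0 w5=1 w7=0 w6=1 w4=1 w1=1 clk=1
t17.Δ1 w0=1 w9=1 w3=0 w2=0 w8=0 w5=1 w7=0 w6=1 w4=1 w1=1 clk=0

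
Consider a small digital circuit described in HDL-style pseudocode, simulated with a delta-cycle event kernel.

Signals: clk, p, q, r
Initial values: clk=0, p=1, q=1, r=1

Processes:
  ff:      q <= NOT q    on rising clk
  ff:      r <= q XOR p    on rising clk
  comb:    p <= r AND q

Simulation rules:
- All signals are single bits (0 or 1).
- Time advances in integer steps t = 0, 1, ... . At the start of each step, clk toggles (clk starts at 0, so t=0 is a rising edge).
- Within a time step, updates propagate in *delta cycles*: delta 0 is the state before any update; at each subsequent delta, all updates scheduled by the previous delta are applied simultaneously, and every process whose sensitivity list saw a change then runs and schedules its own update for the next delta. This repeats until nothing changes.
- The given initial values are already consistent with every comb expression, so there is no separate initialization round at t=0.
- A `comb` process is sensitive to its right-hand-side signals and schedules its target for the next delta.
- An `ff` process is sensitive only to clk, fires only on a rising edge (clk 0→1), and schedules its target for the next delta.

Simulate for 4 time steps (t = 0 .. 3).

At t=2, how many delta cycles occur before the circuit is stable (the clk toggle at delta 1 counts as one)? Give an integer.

t=0 Δ0: clk=0 p=1 r=1 q=1
  Δ1: clk:0→1
  Δ2: r:1→0, q:1→0
  Δ3: p:1→0
  (3Δ to stable)
t=1 Δ0: clk=1 p=0 r=0 q=0
  Δ1: clk:1→0
  (1Δ to stable)
t=2 Δ0: clk=0 p=0 r=0 q=0
  Δ1: clk:0→1
  Δ2: q:0→1
  (2Δ to stable)
t=3 Δ0: clk=1 p=0 r=0 q=1
  Δ1: clk:1→0
  (1Δ to stable)

2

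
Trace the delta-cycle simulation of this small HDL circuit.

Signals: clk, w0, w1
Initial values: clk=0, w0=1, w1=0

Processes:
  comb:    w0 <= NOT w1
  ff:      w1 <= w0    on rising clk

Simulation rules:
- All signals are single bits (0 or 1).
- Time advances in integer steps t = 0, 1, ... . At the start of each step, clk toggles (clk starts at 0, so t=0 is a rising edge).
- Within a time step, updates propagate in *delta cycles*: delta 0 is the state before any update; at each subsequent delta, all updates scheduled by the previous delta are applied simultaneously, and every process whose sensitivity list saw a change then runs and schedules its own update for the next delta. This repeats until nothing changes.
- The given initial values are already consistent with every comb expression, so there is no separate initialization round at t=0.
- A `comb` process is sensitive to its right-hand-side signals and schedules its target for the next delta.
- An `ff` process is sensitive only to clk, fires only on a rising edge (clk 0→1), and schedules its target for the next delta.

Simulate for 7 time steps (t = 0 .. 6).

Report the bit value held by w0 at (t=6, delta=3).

1

t=0 Δ0: clk=0 w1=0 w0=1
  Δ1: clk:0→1
  Δ2: w1:0→1
  Δ3: w0:1→0
  (3Δ to stable)
t=1 Δ0: clk=1 w1=1 w0=0
  Δ1: clk:1→0
  (1Δ to stable)
t=2 Δ0: clk=0 w1=1 w0=0
  Δ1: clk:0→1
  Δ2: w1:1→0
  Δ3: w0:0→1
  (3Δ to stable)
t=3 Δ0: clk=1 w1=0 w0=1
  Δ1: clk:1→0
  (1Δ to stable)
t=4 Δ0: clk=0 w1=0 w0=1
  Δ1: clk:0→1
  Δ2: w1:0→1
  Δ3: w0:1→0
  (3Δ to stable)
t=5 Δ0: clk=1 w1=1 w0=0
  Δ1: clk:1→0
  (1Δ to stable)
t=6 Δ0: clk=0 w1=1 w0=0
  Δ1: clk:0→1
  Δ2: w1:1→0
  Δ3: w0:0→1
  (3Δ to stable)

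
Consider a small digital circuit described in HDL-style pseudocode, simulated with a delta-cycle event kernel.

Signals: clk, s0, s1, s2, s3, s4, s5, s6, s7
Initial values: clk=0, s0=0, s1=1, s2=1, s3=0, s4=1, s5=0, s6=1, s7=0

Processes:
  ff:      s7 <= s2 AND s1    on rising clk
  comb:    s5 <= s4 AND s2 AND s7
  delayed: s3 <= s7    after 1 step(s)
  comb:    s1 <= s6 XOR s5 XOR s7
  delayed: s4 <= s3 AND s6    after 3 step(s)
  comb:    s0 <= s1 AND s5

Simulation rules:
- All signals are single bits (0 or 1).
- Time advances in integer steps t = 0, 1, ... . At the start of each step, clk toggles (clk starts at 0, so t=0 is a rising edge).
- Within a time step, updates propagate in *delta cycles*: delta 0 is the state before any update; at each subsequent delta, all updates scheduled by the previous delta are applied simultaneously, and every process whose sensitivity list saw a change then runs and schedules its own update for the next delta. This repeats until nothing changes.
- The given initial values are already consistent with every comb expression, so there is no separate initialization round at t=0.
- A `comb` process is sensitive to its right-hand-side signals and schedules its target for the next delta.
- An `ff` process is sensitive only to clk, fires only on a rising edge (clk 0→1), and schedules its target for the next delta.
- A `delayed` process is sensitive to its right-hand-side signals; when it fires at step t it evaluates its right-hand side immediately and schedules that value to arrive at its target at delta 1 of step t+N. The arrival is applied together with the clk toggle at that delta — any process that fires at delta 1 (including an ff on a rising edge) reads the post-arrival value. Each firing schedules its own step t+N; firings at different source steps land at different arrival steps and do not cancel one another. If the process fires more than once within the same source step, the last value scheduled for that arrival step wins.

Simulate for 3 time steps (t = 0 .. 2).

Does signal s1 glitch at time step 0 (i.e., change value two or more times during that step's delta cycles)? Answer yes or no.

yes

t=0 Δ0: s6=1 s7=0 s4=1 s3=0 s0=0 s1=1 s2=1 s5=0 clk=0
  Δ1: clk:0→1
  Δ2: s7:0→1
  Δ3: s1:1→0, s5:0→1
  Δ4: s1:0→1
  Δ5: s0:0→1
  (5Δ to stable)
t=1 Δ0: s6=1 s7=1 s4=1 s3=0 s0=1 s1=1 s2=1 s5=1 clk=1
  Δ1: s3:0→1, clk:1→0
  (1Δ to stable)
t=2 Δ0: s6=1 s7=1 s4=1 s3=1 s0=1 s1=1 s2=1 s5=1 clk=0
  Δ1: clk:0→1
  (1Δ to stable)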